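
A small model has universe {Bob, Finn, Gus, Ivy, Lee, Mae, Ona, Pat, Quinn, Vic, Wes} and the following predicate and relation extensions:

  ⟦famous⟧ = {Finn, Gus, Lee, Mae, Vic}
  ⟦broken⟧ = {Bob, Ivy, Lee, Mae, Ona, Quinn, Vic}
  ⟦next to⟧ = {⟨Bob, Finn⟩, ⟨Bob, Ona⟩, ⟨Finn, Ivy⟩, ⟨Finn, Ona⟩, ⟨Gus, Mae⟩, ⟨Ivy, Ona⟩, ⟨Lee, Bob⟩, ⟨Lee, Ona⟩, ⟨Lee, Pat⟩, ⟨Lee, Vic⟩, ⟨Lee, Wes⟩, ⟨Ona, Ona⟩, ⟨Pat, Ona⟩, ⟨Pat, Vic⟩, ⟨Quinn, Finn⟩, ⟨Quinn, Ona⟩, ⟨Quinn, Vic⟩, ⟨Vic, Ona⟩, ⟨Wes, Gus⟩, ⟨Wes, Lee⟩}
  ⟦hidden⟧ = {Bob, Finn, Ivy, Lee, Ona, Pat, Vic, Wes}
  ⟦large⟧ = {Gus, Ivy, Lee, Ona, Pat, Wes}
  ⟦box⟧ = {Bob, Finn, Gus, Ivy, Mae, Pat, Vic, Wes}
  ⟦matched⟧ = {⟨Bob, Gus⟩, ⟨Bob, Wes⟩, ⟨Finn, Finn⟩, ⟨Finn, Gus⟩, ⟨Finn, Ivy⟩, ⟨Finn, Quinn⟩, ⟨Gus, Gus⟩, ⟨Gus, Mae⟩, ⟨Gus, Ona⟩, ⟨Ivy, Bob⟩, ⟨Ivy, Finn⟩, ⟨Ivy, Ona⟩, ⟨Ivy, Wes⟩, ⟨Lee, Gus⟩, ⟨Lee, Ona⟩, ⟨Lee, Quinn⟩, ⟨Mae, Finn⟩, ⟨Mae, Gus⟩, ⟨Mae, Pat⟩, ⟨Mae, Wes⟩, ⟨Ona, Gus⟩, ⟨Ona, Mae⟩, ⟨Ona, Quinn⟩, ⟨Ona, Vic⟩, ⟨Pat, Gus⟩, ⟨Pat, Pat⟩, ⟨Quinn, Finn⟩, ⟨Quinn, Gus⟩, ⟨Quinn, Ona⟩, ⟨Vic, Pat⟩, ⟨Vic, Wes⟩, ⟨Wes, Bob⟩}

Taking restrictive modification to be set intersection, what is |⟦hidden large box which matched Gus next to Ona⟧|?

⟦which matched Gus⟧ = {x : ⟨x, Gus⟩ ∈ ⟦matched⟧} = {Bob, Finn, Gus, Lee, Mae, Ona, Pat, Quinn}
⟦next to Ona⟧ = {x : ⟨x, Ona⟩ ∈ ⟦next to⟧} = {Bob, Finn, Ivy, Lee, Ona, Pat, Quinn, Vic}
⟦box⟧ = {Bob, Finn, Gus, Ivy, Mae, Pat, Vic, Wes}
… ∩ ⟦which matched Gus⟧ = {Bob, Finn, Gus, Ivy, Mae, Pat, Vic, Wes} ∩ {Bob, Finn, Gus, Lee, Mae, Ona, Pat, Quinn} = {Bob, Finn, Gus, Mae, Pat}
… ∩ ⟦next to Ona⟧ = {Bob, Finn, Gus, Mae, Pat} ∩ {Bob, Finn, Ivy, Lee, Ona, Pat, Quinn, Vic} = {Bob, Finn, Pat}
… ∩ ⟦hidden⟧ = {Bob, Finn, Pat} ∩ {Bob, Finn, Ivy, Lee, Ona, Pat, Vic, Wes} = {Bob, Finn, Pat}
… ∩ ⟦large⟧ = {Bob, Finn, Pat} ∩ {Gus, Ivy, Lee, Ona, Pat, Wes} = {Pat}
⟦hidden large box which matched Gus next to Ona⟧ = {Pat}, so the cardinality is 1.

1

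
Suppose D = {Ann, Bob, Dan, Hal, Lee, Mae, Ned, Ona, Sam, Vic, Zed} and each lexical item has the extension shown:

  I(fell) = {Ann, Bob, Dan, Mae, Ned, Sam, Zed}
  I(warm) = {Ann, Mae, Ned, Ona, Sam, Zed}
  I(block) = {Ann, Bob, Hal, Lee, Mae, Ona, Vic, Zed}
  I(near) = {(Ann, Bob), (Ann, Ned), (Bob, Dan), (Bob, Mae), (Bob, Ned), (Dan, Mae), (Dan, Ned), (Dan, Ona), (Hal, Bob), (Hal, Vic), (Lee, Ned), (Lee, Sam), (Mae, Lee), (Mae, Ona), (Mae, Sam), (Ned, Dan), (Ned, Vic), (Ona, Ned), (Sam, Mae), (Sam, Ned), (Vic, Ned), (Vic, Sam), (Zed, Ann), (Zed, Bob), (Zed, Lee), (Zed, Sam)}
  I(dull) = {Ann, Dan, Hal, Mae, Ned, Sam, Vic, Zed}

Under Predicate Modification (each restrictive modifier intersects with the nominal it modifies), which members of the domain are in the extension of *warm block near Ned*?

⟦near Ned⟧ = {x : ⟨x, Ned⟩ ∈ ⟦near⟧} = {Ann, Bob, Dan, Lee, Ona, Sam, Vic}
⟦block⟧ = {Ann, Bob, Hal, Lee, Mae, Ona, Vic, Zed}
… ∩ ⟦near Ned⟧ = {Ann, Bob, Hal, Lee, Mae, Ona, Vic, Zed} ∩ {Ann, Bob, Dan, Lee, Ona, Sam, Vic} = {Ann, Bob, Lee, Ona, Vic}
… ∩ ⟦warm⟧ = {Ann, Bob, Lee, Ona, Vic} ∩ {Ann, Mae, Ned, Ona, Sam, Zed} = {Ann, Ona}
So ⟦warm block near Ned⟧ = {Ann, Ona}.

{Ann, Ona}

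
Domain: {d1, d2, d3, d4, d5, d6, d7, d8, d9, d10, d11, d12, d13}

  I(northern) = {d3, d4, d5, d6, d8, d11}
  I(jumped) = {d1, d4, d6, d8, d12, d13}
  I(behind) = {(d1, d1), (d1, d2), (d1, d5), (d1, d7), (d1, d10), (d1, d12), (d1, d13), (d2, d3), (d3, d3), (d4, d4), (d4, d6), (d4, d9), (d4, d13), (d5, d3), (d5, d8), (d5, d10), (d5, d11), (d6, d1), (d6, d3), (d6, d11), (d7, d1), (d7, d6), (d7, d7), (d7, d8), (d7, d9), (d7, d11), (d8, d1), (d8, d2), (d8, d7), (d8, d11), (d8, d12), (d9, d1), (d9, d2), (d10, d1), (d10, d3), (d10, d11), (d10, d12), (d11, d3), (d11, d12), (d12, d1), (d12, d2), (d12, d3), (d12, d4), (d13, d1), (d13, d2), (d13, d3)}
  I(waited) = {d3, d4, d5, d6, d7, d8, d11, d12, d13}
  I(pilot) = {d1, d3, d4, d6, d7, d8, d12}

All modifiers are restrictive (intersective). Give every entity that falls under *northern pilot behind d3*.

{d3, d6}

⟦behind d3⟧ = {x : ⟨x, d3⟩ ∈ ⟦behind⟧} = {d2, d3, d5, d6, d10, d11, d12, d13}
⟦pilot⟧ = {d1, d3, d4, d6, d7, d8, d12}
… ∩ ⟦behind d3⟧ = {d1, d3, d4, d6, d7, d8, d12} ∩ {d2, d3, d5, d6, d10, d11, d12, d13} = {d3, d6, d12}
… ∩ ⟦northern⟧ = {d3, d6, d12} ∩ {d3, d4, d5, d6, d8, d11} = {d3, d6}
So ⟦northern pilot behind d3⟧ = {d3, d6}.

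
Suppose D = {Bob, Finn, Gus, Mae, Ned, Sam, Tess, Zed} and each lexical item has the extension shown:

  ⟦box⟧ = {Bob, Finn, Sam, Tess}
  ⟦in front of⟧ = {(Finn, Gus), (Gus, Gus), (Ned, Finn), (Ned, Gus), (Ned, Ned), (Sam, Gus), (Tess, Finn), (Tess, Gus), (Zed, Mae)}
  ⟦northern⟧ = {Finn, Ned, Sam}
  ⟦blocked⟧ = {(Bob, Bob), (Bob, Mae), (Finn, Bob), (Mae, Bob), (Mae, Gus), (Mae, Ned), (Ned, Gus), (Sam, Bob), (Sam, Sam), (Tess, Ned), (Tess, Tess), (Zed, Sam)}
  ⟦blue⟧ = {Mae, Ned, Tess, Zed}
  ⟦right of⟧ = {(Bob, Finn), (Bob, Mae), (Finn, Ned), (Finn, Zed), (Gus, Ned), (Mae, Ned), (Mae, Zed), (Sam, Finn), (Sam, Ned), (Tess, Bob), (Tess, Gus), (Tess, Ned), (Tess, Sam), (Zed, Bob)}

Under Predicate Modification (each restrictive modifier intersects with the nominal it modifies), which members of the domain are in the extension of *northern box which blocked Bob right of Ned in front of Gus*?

⟦which blocked Bob⟧ = {x : ⟨x, Bob⟩ ∈ ⟦blocked⟧} = {Bob, Finn, Mae, Sam}
⟦right of Ned⟧ = {x : ⟨x, Ned⟩ ∈ ⟦right of⟧} = {Finn, Gus, Mae, Sam, Tess}
⟦in front of Gus⟧ = {x : ⟨x, Gus⟩ ∈ ⟦in front of⟧} = {Finn, Gus, Ned, Sam, Tess}
⟦box⟧ = {Bob, Finn, Sam, Tess}
… ∩ ⟦which blocked Bob⟧ = {Bob, Finn, Sam, Tess} ∩ {Bob, Finn, Mae, Sam} = {Bob, Finn, Sam}
… ∩ ⟦right of Ned⟧ = {Bob, Finn, Sam} ∩ {Finn, Gus, Mae, Sam, Tess} = {Finn, Sam}
… ∩ ⟦in front of Gus⟧ = {Finn, Sam} ∩ {Finn, Gus, Ned, Sam, Tess} = {Finn, Sam}
… ∩ ⟦northern⟧ = {Finn, Sam} ∩ {Finn, Ned, Sam} = {Finn, Sam}
So ⟦northern box which blocked Bob right of Ned in front of Gus⟧ = {Finn, Sam}.

{Finn, Sam}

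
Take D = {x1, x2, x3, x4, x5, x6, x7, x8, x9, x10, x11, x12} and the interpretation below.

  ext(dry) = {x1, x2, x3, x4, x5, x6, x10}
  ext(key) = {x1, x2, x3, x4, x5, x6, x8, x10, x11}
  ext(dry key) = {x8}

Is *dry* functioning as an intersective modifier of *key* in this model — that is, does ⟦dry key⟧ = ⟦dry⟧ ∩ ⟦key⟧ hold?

⟦dry⟧ ∩ ⟦key⟧ = {x1, x2, x3, x4, x5, x6, x10} ∩ {x1, x2, x3, x4, x5, x6, x8, x10, x11} = {x1, x2, x3, x4, x5, x6, x10}
Observed ⟦dry key⟧ = {x8}.
These differ, so the modifier is not intersective in this model.

no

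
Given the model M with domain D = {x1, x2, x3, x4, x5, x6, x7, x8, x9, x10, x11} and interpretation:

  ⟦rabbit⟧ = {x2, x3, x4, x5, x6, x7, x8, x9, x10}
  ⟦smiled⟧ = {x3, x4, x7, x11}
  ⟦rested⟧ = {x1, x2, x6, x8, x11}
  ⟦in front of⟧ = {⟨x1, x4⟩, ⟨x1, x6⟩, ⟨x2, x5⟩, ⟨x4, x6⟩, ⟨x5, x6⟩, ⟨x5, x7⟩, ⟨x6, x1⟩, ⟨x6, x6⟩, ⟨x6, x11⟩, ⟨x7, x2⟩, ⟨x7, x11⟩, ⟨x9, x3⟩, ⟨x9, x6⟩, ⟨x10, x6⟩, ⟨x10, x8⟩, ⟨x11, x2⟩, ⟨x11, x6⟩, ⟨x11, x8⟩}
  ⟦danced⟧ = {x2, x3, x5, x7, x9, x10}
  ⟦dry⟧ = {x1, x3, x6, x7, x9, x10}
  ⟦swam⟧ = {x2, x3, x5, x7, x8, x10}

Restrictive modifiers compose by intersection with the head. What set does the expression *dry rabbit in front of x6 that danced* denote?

{x9, x10}

⟦in front of x6⟧ = {x : ⟨x, x6⟩ ∈ ⟦in front of⟧} = {x1, x4, x5, x6, x9, x10, x11}
⟦that danced⟧ = ⟦danced⟧ = {x2, x3, x5, x7, x9, x10}
⟦rabbit⟧ = {x2, x3, x4, x5, x6, x7, x8, x9, x10}
… ∩ ⟦in front of x6⟧ = {x2, x3, x4, x5, x6, x7, x8, x9, x10} ∩ {x1, x4, x5, x6, x9, x10, x11} = {x4, x5, x6, x9, x10}
… ∩ ⟦that danced⟧ = {x4, x5, x6, x9, x10} ∩ {x2, x3, x5, x7, x9, x10} = {x5, x9, x10}
… ∩ ⟦dry⟧ = {x5, x9, x10} ∩ {x1, x3, x6, x7, x9, x10} = {x9, x10}
So ⟦dry rabbit in front of x6 that danced⟧ = {x9, x10}.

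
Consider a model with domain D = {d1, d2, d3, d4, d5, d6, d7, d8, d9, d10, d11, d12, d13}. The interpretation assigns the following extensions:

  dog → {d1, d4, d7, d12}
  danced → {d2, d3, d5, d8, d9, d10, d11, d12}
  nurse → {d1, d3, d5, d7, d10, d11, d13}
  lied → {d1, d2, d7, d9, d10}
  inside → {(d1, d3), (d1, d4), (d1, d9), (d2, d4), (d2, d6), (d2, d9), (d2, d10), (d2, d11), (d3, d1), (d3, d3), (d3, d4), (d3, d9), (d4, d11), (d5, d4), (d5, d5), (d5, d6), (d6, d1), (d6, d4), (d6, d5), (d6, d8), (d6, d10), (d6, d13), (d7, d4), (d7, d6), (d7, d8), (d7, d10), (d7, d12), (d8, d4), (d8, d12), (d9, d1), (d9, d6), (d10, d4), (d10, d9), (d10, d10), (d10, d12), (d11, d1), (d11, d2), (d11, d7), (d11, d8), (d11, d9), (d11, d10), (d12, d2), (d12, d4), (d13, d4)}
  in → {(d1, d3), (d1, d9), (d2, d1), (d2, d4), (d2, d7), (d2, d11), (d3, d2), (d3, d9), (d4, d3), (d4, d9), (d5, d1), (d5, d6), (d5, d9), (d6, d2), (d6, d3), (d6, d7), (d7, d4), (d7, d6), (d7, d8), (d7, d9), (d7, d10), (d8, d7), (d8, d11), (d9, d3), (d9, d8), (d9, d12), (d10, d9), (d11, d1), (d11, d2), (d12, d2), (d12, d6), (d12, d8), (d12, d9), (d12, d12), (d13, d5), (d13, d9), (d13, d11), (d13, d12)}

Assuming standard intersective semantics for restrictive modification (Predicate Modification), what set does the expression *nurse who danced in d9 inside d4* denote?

{d3, d5, d10}

⟦who danced⟧ = ⟦danced⟧ = {d2, d3, d5, d8, d9, d10, d11, d12}
⟦in d9⟧ = {x : ⟨x, d9⟩ ∈ ⟦in⟧} = {d1, d3, d4, d5, d7, d10, d12, d13}
⟦inside d4⟧ = {x : ⟨x, d4⟩ ∈ ⟦inside⟧} = {d1, d2, d3, d5, d6, d7, d8, d10, d12, d13}
⟦nurse⟧ = {d1, d3, d5, d7, d10, d11, d13}
… ∩ ⟦who danced⟧ = {d1, d3, d5, d7, d10, d11, d13} ∩ {d2, d3, d5, d8, d9, d10, d11, d12} = {d3, d5, d10, d11}
… ∩ ⟦in d9⟧ = {d3, d5, d10, d11} ∩ {d1, d3, d4, d5, d7, d10, d12, d13} = {d3, d5, d10}
… ∩ ⟦inside d4⟧ = {d3, d5, d10} ∩ {d1, d2, d3, d5, d6, d7, d8, d10, d12, d13} = {d3, d5, d10}
So ⟦nurse who danced in d9 inside d4⟧ = {d3, d5, d10}.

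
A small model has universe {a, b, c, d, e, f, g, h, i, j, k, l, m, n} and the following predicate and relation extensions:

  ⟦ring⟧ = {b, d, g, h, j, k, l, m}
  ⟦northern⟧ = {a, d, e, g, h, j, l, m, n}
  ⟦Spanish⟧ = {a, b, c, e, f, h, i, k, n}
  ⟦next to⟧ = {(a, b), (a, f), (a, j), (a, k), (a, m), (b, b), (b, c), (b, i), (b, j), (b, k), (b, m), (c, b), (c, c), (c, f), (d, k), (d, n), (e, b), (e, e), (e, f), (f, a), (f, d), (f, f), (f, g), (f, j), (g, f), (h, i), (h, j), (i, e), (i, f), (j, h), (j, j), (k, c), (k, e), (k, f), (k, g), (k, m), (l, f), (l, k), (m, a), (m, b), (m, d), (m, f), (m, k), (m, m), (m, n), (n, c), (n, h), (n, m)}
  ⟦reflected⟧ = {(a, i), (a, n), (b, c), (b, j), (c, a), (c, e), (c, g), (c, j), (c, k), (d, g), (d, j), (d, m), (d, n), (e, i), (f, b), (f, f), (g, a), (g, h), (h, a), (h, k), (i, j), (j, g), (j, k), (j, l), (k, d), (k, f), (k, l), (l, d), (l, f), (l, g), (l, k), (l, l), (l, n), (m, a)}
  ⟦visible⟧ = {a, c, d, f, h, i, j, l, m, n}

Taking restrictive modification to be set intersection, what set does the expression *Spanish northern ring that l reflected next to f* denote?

⟦that l reflected⟧ = {x : ⟨l, x⟩ ∈ ⟦reflected⟧} = {d, f, g, k, l, n}
⟦next to f⟧ = {x : ⟨x, f⟩ ∈ ⟦next to⟧} = {a, c, e, f, g, i, k, l, m}
⟦ring⟧ = {b, d, g, h, j, k, l, m}
… ∩ ⟦that l reflected⟧ = {b, d, g, h, j, k, l, m} ∩ {d, f, g, k, l, n} = {d, g, k, l}
… ∩ ⟦next to f⟧ = {d, g, k, l} ∩ {a, c, e, f, g, i, k, l, m} = {g, k, l}
… ∩ ⟦Spanish⟧ = {g, k, l} ∩ {a, b, c, e, f, h, i, k, n} = {k}
… ∩ ⟦northern⟧ = {k} ∩ {a, d, e, g, h, j, l, m, n} = ∅
So ⟦Spanish northern ring that l reflected next to f⟧ = ∅.

∅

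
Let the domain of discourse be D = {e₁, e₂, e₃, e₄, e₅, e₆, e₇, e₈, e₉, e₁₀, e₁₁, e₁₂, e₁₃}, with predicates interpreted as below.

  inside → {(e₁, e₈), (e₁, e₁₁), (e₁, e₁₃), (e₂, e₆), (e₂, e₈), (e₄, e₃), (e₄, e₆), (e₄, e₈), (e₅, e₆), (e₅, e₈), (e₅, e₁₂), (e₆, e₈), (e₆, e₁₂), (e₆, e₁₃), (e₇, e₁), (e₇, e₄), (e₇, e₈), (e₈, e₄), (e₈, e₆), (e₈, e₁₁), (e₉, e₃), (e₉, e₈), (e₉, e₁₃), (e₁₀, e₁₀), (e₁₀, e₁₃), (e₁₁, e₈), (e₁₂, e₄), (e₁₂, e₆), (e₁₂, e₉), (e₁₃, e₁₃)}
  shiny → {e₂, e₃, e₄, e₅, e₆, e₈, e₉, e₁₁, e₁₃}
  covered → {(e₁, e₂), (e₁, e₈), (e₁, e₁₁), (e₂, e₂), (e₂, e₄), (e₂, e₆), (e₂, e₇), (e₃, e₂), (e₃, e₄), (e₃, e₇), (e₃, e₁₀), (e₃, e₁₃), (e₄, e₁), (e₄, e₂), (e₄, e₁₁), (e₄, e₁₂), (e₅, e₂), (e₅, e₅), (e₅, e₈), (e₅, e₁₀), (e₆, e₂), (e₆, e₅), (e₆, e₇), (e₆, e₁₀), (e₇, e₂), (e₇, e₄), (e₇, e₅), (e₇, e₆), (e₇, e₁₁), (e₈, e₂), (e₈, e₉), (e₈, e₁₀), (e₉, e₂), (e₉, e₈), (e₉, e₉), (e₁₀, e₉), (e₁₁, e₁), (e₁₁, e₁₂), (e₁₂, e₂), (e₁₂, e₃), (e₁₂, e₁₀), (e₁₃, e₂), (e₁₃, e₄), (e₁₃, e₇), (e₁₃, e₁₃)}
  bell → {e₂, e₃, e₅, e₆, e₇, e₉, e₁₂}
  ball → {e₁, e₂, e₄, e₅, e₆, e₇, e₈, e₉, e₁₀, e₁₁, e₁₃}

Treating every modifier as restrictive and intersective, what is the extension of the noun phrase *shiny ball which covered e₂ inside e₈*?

{e₂, e₄, e₅, e₆, e₉}

⟦which covered e₂⟧ = {x : ⟨x, e₂⟩ ∈ ⟦covered⟧} = {e₁, e₂, e₃, e₄, e₅, e₆, e₇, e₈, e₉, e₁₂, e₁₃}
⟦inside e₈⟧ = {x : ⟨x, e₈⟩ ∈ ⟦inside⟧} = {e₁, e₂, e₄, e₅, e₆, e₇, e₉, e₁₁}
⟦ball⟧ = {e₁, e₂, e₄, e₅, e₆, e₇, e₈, e₉, e₁₀, e₁₁, e₁₃}
… ∩ ⟦which covered e₂⟧ = {e₁, e₂, e₄, e₅, e₆, e₇, e₈, e₉, e₁₀, e₁₁, e₁₃} ∩ {e₁, e₂, e₃, e₄, e₅, e₆, e₇, e₈, e₉, e₁₂, e₁₃} = {e₁, e₂, e₄, e₅, e₆, e₇, e₈, e₉, e₁₃}
… ∩ ⟦inside e₈⟧ = {e₁, e₂, e₄, e₅, e₆, e₇, e₈, e₉, e₁₃} ∩ {e₁, e₂, e₄, e₅, e₆, e₇, e₉, e₁₁} = {e₁, e₂, e₄, e₅, e₆, e₇, e₉}
… ∩ ⟦shiny⟧ = {e₁, e₂, e₄, e₅, e₆, e₇, e₉} ∩ {e₂, e₃, e₄, e₅, e₆, e₈, e₉, e₁₁, e₁₃} = {e₂, e₄, e₅, e₆, e₉}
So ⟦shiny ball which covered e₂ inside e₈⟧ = {e₂, e₄, e₅, e₆, e₉}.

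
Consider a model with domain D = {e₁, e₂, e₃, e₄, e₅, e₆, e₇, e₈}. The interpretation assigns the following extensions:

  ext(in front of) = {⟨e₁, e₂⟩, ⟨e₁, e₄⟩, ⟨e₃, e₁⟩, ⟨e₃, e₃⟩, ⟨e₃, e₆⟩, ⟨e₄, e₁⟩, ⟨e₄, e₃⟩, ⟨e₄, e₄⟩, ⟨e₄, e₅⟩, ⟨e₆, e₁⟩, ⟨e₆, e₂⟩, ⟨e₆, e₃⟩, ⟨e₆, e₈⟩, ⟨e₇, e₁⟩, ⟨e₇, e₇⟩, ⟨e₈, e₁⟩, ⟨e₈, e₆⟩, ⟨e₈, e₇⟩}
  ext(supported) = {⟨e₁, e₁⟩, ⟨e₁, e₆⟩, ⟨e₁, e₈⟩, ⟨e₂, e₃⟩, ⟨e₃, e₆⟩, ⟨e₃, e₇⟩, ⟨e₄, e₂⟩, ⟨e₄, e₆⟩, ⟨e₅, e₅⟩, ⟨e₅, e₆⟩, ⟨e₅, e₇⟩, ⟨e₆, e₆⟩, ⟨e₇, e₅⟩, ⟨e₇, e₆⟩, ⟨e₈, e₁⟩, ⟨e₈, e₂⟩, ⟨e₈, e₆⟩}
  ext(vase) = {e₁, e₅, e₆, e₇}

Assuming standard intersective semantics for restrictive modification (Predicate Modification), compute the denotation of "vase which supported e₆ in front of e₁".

{e₆, e₇}

⟦which supported e₆⟧ = {x : ⟨x, e₆⟩ ∈ ⟦supported⟧} = {e₁, e₃, e₄, e₅, e₆, e₇, e₈}
⟦in front of e₁⟧ = {x : ⟨x, e₁⟩ ∈ ⟦in front of⟧} = {e₃, e₄, e₆, e₇, e₈}
⟦vase⟧ = {e₁, e₅, e₆, e₇}
… ∩ ⟦which supported e₆⟧ = {e₁, e₅, e₆, e₇} ∩ {e₁, e₃, e₄, e₅, e₆, e₇, e₈} = {e₁, e₅, e₆, e₇}
… ∩ ⟦in front of e₁⟧ = {e₁, e₅, e₆, e₇} ∩ {e₃, e₄, e₆, e₇, e₈} = {e₆, e₇}
So ⟦vase which supported e₆ in front of e₁⟧ = {e₆, e₇}.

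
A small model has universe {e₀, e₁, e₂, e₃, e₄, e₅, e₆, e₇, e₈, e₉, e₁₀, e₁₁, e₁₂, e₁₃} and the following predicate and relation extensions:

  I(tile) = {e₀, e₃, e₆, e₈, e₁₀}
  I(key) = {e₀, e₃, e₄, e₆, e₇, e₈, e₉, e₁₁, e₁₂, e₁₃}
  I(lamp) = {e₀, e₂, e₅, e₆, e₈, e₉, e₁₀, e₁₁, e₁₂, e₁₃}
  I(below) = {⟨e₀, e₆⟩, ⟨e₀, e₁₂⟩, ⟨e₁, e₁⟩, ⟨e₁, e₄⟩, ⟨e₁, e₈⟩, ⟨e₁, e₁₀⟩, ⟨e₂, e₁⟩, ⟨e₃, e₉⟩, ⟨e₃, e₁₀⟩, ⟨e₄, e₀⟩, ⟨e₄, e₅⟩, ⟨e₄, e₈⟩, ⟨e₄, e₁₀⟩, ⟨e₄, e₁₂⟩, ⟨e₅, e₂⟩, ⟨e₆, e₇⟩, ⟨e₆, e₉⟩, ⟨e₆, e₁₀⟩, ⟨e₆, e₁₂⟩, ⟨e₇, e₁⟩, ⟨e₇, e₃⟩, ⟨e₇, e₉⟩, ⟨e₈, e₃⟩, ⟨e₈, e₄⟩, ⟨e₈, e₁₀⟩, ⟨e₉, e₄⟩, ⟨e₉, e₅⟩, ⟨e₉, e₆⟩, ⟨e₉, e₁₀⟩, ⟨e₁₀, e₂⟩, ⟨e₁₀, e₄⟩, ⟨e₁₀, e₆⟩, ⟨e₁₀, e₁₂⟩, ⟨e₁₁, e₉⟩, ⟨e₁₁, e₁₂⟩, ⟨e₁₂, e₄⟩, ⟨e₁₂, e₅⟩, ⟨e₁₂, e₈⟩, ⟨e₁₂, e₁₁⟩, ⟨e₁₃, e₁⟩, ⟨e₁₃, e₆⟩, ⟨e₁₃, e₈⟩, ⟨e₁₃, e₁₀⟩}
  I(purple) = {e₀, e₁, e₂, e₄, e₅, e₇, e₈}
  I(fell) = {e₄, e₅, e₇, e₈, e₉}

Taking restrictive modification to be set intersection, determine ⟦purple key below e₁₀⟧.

{e₄, e₈}

⟦below e₁₀⟧ = {x : ⟨x, e₁₀⟩ ∈ ⟦below⟧} = {e₁, e₃, e₄, e₆, e₈, e₉, e₁₃}
⟦key⟧ = {e₀, e₃, e₄, e₆, e₇, e₈, e₉, e₁₁, e₁₂, e₁₃}
… ∩ ⟦below e₁₀⟧ = {e₀, e₃, e₄, e₆, e₇, e₈, e₉, e₁₁, e₁₂, e₁₃} ∩ {e₁, e₃, e₄, e₆, e₈, e₉, e₁₃} = {e₃, e₄, e₆, e₈, e₉, e₁₃}
… ∩ ⟦purple⟧ = {e₃, e₄, e₆, e₈, e₉, e₁₃} ∩ {e₀, e₁, e₂, e₄, e₅, e₇, e₈} = {e₄, e₈}
So ⟦purple key below e₁₀⟧ = {e₄, e₈}.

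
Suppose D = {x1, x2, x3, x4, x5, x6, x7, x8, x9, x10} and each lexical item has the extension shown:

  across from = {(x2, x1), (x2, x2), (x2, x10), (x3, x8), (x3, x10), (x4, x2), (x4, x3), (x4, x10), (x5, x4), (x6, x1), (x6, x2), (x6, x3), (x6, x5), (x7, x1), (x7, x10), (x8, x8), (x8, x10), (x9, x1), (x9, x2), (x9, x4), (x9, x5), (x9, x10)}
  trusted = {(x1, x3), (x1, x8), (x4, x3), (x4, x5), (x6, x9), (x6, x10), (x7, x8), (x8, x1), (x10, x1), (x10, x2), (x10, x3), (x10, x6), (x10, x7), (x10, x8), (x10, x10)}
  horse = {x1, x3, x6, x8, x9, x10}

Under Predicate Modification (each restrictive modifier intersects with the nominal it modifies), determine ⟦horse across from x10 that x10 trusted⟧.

⟦across from x10⟧ = {x : ⟨x, x10⟩ ∈ ⟦across from⟧} = {x2, x3, x4, x7, x8, x9}
⟦that x10 trusted⟧ = {x : ⟨x10, x⟩ ∈ ⟦trusted⟧} = {x1, x2, x3, x6, x7, x8, x10}
⟦horse⟧ = {x1, x3, x6, x8, x9, x10}
… ∩ ⟦across from x10⟧ = {x1, x3, x6, x8, x9, x10} ∩ {x2, x3, x4, x7, x8, x9} = {x3, x8, x9}
… ∩ ⟦that x10 trusted⟧ = {x3, x8, x9} ∩ {x1, x2, x3, x6, x7, x8, x10} = {x3, x8}
So ⟦horse across from x10 that x10 trusted⟧ = {x3, x8}.

{x3, x8}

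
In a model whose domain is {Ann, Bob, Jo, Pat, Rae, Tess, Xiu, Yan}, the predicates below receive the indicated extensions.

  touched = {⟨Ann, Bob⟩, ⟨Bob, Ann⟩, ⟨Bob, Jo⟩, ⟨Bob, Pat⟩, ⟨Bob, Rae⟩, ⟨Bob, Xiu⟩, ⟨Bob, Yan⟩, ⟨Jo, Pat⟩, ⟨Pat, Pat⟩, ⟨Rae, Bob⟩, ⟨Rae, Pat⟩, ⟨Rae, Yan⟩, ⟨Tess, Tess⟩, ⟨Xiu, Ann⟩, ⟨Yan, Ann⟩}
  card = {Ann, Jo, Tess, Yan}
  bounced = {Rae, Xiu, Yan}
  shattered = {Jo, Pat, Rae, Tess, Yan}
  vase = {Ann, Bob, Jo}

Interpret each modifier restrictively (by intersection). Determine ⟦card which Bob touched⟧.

⟦which Bob touched⟧ = {x : ⟨Bob, x⟩ ∈ ⟦touched⟧} = {Ann, Jo, Pat, Rae, Xiu, Yan}
⟦card⟧ = {Ann, Jo, Tess, Yan}
… ∩ ⟦which Bob touched⟧ = {Ann, Jo, Tess, Yan} ∩ {Ann, Jo, Pat, Rae, Xiu, Yan} = {Ann, Jo, Yan}
So ⟦card which Bob touched⟧ = {Ann, Jo, Yan}.

{Ann, Jo, Yan}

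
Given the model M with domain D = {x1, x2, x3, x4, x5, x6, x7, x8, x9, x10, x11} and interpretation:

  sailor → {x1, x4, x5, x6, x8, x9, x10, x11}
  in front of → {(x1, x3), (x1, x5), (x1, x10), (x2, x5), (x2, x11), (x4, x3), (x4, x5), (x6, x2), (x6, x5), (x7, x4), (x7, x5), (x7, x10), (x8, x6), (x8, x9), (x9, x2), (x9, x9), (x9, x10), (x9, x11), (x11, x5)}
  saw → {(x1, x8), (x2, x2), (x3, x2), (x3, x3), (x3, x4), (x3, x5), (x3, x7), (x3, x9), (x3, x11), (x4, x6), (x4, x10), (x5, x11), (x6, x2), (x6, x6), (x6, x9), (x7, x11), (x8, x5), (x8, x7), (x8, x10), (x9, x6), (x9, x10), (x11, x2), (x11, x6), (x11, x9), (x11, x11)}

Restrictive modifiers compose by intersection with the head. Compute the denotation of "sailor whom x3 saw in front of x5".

⟦whom x3 saw⟧ = {x : ⟨x3, x⟩ ∈ ⟦saw⟧} = {x2, x3, x4, x5, x7, x9, x11}
⟦in front of x5⟧ = {x : ⟨x, x5⟩ ∈ ⟦in front of⟧} = {x1, x2, x4, x6, x7, x11}
⟦sailor⟧ = {x1, x4, x5, x6, x8, x9, x10, x11}
… ∩ ⟦whom x3 saw⟧ = {x1, x4, x5, x6, x8, x9, x10, x11} ∩ {x2, x3, x4, x5, x7, x9, x11} = {x4, x5, x9, x11}
… ∩ ⟦in front of x5⟧ = {x4, x5, x9, x11} ∩ {x1, x2, x4, x6, x7, x11} = {x4, x11}
So ⟦sailor whom x3 saw in front of x5⟧ = {x4, x11}.

{x4, x11}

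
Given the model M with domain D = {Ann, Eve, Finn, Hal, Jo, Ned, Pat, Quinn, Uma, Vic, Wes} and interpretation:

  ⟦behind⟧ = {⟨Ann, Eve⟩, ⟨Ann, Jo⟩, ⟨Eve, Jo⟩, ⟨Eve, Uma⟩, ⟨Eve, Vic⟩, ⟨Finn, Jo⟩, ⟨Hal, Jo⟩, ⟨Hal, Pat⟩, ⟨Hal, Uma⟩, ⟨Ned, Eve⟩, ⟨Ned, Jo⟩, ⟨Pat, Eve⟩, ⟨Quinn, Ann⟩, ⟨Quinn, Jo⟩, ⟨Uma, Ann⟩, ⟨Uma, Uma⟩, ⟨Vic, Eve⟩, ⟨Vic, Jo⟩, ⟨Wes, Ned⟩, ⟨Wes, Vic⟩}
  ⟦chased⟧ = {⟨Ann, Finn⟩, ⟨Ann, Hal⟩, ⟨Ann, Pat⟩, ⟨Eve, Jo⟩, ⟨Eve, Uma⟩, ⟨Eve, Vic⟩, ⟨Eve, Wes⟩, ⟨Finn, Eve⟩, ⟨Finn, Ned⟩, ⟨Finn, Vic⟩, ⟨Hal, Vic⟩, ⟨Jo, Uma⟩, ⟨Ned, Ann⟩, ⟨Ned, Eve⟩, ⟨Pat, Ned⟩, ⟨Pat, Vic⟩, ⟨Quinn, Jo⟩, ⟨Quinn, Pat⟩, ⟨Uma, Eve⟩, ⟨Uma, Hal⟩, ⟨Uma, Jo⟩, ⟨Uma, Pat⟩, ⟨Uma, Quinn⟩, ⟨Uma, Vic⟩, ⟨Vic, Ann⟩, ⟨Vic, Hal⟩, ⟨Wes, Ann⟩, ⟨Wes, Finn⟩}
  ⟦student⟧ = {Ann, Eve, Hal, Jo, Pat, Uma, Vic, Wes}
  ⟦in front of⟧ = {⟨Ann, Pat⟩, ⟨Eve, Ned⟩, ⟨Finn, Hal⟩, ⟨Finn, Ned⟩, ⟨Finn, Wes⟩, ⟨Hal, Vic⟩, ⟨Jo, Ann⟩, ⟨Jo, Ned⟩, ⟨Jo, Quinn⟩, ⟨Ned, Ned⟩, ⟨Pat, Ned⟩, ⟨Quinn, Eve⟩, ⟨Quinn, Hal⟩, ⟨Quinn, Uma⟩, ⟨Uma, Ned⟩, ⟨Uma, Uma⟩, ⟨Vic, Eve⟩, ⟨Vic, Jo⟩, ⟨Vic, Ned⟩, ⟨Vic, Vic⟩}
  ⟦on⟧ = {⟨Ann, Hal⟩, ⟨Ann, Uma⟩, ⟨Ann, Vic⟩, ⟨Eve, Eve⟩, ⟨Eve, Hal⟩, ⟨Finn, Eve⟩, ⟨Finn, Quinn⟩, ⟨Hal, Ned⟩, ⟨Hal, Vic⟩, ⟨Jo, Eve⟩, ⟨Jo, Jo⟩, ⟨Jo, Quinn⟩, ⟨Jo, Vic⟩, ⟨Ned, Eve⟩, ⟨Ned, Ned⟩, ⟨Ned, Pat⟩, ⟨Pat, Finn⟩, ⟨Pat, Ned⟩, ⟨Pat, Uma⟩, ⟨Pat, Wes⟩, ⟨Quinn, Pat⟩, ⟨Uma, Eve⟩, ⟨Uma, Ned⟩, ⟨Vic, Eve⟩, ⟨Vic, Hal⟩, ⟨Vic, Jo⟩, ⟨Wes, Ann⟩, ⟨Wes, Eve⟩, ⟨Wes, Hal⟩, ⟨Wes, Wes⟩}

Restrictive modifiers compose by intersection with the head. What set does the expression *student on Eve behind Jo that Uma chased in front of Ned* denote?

{Eve, Vic}

⟦on Eve⟧ = {x : ⟨x, Eve⟩ ∈ ⟦on⟧} = {Eve, Finn, Jo, Ned, Uma, Vic, Wes}
⟦behind Jo⟧ = {x : ⟨x, Jo⟩ ∈ ⟦behind⟧} = {Ann, Eve, Finn, Hal, Ned, Quinn, Vic}
⟦that Uma chased⟧ = {x : ⟨Uma, x⟩ ∈ ⟦chased⟧} = {Eve, Hal, Jo, Pat, Quinn, Vic}
⟦in front of Ned⟧ = {x : ⟨x, Ned⟩ ∈ ⟦in front of⟧} = {Eve, Finn, Jo, Ned, Pat, Uma, Vic}
⟦student⟧ = {Ann, Eve, Hal, Jo, Pat, Uma, Vic, Wes}
… ∩ ⟦on Eve⟧ = {Ann, Eve, Hal, Jo, Pat, Uma, Vic, Wes} ∩ {Eve, Finn, Jo, Ned, Uma, Vic, Wes} = {Eve, Jo, Uma, Vic, Wes}
… ∩ ⟦behind Jo⟧ = {Eve, Jo, Uma, Vic, Wes} ∩ {Ann, Eve, Finn, Hal, Ned, Quinn, Vic} = {Eve, Vic}
… ∩ ⟦that Uma chased⟧ = {Eve, Vic} ∩ {Eve, Hal, Jo, Pat, Quinn, Vic} = {Eve, Vic}
… ∩ ⟦in front of Ned⟧ = {Eve, Vic} ∩ {Eve, Finn, Jo, Ned, Pat, Uma, Vic} = {Eve, Vic}
So ⟦student on Eve behind Jo that Uma chased in front of Ned⟧ = {Eve, Vic}.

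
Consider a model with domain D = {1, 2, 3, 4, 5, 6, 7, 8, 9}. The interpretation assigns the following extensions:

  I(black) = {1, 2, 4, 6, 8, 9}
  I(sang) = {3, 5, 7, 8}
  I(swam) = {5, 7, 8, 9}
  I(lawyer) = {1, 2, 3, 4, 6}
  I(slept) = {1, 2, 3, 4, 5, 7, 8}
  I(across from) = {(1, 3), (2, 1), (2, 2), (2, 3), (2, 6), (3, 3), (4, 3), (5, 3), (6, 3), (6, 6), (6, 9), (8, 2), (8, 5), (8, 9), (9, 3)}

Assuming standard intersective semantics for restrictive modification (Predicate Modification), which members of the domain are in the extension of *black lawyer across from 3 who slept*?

⟦across from 3⟧ = {x : ⟨x, 3⟩ ∈ ⟦across from⟧} = {1, 2, 3, 4, 5, 6, 9}
⟦who slept⟧ = ⟦slept⟧ = {1, 2, 3, 4, 5, 7, 8}
⟦lawyer⟧ = {1, 2, 3, 4, 6}
… ∩ ⟦across from 3⟧ = {1, 2, 3, 4, 6} ∩ {1, 2, 3, 4, 5, 6, 9} = {1, 2, 3, 4, 6}
… ∩ ⟦who slept⟧ = {1, 2, 3, 4, 6} ∩ {1, 2, 3, 4, 5, 7, 8} = {1, 2, 3, 4}
… ∩ ⟦black⟧ = {1, 2, 3, 4} ∩ {1, 2, 4, 6, 8, 9} = {1, 2, 4}
So ⟦black lawyer across from 3 who slept⟧ = {1, 2, 4}.

{1, 2, 4}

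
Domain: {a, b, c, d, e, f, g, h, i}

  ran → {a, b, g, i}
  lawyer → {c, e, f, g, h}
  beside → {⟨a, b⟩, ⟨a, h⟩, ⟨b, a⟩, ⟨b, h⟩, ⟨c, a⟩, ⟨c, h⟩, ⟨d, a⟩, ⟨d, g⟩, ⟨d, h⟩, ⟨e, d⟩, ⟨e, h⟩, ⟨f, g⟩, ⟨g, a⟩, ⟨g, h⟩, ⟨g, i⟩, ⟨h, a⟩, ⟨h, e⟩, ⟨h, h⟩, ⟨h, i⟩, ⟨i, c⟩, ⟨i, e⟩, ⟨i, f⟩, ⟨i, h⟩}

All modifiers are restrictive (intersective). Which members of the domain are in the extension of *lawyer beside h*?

{c, e, g, h}

⟦beside h⟧ = {x : ⟨x, h⟩ ∈ ⟦beside⟧} = {a, b, c, d, e, g, h, i}
⟦lawyer⟧ = {c, e, f, g, h}
… ∩ ⟦beside h⟧ = {c, e, f, g, h} ∩ {a, b, c, d, e, g, h, i} = {c, e, g, h}
So ⟦lawyer beside h⟧ = {c, e, g, h}.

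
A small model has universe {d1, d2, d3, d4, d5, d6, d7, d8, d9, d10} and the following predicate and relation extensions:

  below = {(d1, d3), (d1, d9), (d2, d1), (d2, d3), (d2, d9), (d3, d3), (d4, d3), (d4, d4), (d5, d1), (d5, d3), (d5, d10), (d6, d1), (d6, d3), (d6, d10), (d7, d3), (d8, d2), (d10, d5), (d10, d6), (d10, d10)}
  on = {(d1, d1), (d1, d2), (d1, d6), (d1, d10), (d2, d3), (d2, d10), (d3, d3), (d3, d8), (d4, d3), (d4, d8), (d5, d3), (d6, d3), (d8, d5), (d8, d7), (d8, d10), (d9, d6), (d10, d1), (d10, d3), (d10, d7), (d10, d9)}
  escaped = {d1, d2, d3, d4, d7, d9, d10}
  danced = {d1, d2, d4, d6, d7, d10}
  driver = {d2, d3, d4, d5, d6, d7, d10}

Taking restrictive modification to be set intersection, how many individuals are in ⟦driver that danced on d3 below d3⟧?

⟦that danced⟧ = ⟦danced⟧ = {d1, d2, d4, d6, d7, d10}
⟦on d3⟧ = {x : ⟨x, d3⟩ ∈ ⟦on⟧} = {d2, d3, d4, d5, d6, d10}
⟦below d3⟧ = {x : ⟨x, d3⟩ ∈ ⟦below⟧} = {d1, d2, d3, d4, d5, d6, d7}
⟦driver⟧ = {d2, d3, d4, d5, d6, d7, d10}
… ∩ ⟦that danced⟧ = {d2, d3, d4, d5, d6, d7, d10} ∩ {d1, d2, d4, d6, d7, d10} = {d2, d4, d6, d7, d10}
… ∩ ⟦on d3⟧ = {d2, d4, d6, d7, d10} ∩ {d2, d3, d4, d5, d6, d10} = {d2, d4, d6, d10}
… ∩ ⟦below d3⟧ = {d2, d4, d6, d10} ∩ {d1, d2, d3, d4, d5, d6, d7} = {d2, d4, d6}
⟦driver that danced on d3 below d3⟧ = {d2, d4, d6}, so the cardinality is 3.

3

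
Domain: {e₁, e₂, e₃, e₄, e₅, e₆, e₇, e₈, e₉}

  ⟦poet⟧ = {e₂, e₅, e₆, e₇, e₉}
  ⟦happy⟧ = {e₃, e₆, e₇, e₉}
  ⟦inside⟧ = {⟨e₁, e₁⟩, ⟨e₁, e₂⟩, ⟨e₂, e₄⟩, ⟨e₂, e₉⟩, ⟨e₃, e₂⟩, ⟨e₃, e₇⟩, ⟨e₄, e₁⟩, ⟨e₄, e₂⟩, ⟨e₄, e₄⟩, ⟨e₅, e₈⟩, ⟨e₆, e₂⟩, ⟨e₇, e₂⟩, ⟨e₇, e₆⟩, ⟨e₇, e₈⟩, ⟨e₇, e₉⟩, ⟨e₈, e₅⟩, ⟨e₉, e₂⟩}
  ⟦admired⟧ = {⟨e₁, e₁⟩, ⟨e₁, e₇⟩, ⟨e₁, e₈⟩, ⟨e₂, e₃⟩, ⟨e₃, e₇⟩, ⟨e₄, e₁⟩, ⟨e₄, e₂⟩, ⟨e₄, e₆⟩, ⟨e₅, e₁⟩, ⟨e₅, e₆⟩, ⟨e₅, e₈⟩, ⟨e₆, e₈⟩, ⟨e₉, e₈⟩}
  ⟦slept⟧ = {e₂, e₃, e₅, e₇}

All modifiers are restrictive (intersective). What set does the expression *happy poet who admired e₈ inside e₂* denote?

{e₆, e₉}

⟦who admired e₈⟧ = {x : ⟨x, e₈⟩ ∈ ⟦admired⟧} = {e₁, e₅, e₆, e₉}
⟦inside e₂⟧ = {x : ⟨x, e₂⟩ ∈ ⟦inside⟧} = {e₁, e₃, e₄, e₆, e₇, e₉}
⟦poet⟧ = {e₂, e₅, e₆, e₇, e₉}
… ∩ ⟦who admired e₈⟧ = {e₂, e₅, e₆, e₇, e₉} ∩ {e₁, e₅, e₆, e₉} = {e₅, e₆, e₉}
… ∩ ⟦inside e₂⟧ = {e₅, e₆, e₉} ∩ {e₁, e₃, e₄, e₆, e₇, e₉} = {e₆, e₉}
… ∩ ⟦happy⟧ = {e₆, e₉} ∩ {e₃, e₆, e₇, e₉} = {e₆, e₉}
So ⟦happy poet who admired e₈ inside e₂⟧ = {e₆, e₉}.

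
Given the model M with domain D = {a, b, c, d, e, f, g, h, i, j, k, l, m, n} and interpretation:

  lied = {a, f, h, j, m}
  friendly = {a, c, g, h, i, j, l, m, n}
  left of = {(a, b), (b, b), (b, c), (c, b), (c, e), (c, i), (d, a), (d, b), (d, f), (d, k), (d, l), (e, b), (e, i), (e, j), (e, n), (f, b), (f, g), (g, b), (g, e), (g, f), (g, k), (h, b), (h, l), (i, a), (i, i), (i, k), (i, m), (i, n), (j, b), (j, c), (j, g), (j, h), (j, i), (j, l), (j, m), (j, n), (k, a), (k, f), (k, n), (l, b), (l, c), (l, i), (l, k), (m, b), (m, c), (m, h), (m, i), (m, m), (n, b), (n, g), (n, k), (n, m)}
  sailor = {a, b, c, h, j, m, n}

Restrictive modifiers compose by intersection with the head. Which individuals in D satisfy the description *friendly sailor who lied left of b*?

⟦who lied⟧ = ⟦lied⟧ = {a, f, h, j, m}
⟦left of b⟧ = {x : ⟨x, b⟩ ∈ ⟦left of⟧} = {a, b, c, d, e, f, g, h, j, l, m, n}
⟦sailor⟧ = {a, b, c, h, j, m, n}
… ∩ ⟦who lied⟧ = {a, b, c, h, j, m, n} ∩ {a, f, h, j, m} = {a, h, j, m}
… ∩ ⟦left of b⟧ = {a, h, j, m} ∩ {a, b, c, d, e, f, g, h, j, l, m, n} = {a, h, j, m}
… ∩ ⟦friendly⟧ = {a, h, j, m} ∩ {a, c, g, h, i, j, l, m, n} = {a, h, j, m}
So ⟦friendly sailor who lied left of b⟧ = {a, h, j, m}.

{a, h, j, m}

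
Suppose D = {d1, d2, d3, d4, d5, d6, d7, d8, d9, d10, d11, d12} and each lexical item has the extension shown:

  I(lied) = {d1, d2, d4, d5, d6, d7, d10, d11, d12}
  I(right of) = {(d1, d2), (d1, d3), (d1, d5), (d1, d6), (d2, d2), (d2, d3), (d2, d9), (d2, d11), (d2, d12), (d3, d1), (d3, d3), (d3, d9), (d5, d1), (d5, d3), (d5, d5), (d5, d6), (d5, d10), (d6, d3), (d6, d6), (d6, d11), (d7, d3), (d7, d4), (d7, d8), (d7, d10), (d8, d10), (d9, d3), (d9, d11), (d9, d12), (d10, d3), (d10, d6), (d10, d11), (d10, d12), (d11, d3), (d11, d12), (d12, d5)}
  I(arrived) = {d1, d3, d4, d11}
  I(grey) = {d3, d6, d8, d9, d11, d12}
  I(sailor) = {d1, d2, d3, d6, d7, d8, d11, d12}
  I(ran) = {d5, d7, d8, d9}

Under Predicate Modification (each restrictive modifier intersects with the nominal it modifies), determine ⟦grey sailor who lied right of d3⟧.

⟦who lied⟧ = ⟦lied⟧ = {d1, d2, d4, d5, d6, d7, d10, d11, d12}
⟦right of d3⟧ = {x : ⟨x, d3⟩ ∈ ⟦right of⟧} = {d1, d2, d3, d5, d6, d7, d9, d10, d11}
⟦sailor⟧ = {d1, d2, d3, d6, d7, d8, d11, d12}
… ∩ ⟦who lied⟧ = {d1, d2, d3, d6, d7, d8, d11, d12} ∩ {d1, d2, d4, d5, d6, d7, d10, d11, d12} = {d1, d2, d6, d7, d11, d12}
… ∩ ⟦right of d3⟧ = {d1, d2, d6, d7, d11, d12} ∩ {d1, d2, d3, d5, d6, d7, d9, d10, d11} = {d1, d2, d6, d7, d11}
… ∩ ⟦grey⟧ = {d1, d2, d6, d7, d11} ∩ {d3, d6, d8, d9, d11, d12} = {d6, d11}
So ⟦grey sailor who lied right of d3⟧ = {d6, d11}.

{d6, d11}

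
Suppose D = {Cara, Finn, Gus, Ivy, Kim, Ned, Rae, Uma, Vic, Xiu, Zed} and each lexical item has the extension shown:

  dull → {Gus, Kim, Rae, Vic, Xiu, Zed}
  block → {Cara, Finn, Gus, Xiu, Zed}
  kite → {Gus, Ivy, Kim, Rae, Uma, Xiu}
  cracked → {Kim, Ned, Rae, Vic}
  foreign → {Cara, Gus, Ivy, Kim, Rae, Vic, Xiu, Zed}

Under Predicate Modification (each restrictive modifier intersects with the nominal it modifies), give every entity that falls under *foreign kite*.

{Gus, Ivy, Kim, Rae, Xiu}

⟦kite⟧ = {Gus, Ivy, Kim, Rae, Uma, Xiu}
… ∩ ⟦foreign⟧ = {Gus, Ivy, Kim, Rae, Uma, Xiu} ∩ {Cara, Gus, Ivy, Kim, Rae, Vic, Xiu, Zed} = {Gus, Ivy, Kim, Rae, Xiu}
So ⟦foreign kite⟧ = {Gus, Ivy, Kim, Rae, Xiu}.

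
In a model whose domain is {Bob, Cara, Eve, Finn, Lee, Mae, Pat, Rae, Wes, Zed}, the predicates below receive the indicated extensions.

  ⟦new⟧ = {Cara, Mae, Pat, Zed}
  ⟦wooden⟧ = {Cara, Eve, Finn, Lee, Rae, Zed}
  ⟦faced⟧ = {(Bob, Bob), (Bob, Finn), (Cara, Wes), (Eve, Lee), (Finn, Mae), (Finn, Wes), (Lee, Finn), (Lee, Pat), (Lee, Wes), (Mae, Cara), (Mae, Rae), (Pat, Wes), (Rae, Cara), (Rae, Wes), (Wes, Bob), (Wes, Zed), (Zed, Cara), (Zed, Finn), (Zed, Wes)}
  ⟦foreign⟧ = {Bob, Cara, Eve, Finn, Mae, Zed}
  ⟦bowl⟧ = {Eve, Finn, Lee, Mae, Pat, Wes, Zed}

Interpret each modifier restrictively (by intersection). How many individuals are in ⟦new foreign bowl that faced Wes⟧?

⟦that faced Wes⟧ = {x : ⟨x, Wes⟩ ∈ ⟦faced⟧} = {Cara, Finn, Lee, Pat, Rae, Zed}
⟦bowl⟧ = {Eve, Finn, Lee, Mae, Pat, Wes, Zed}
… ∩ ⟦that faced Wes⟧ = {Eve, Finn, Lee, Mae, Pat, Wes, Zed} ∩ {Cara, Finn, Lee, Pat, Rae, Zed} = {Finn, Lee, Pat, Zed}
… ∩ ⟦new⟧ = {Finn, Lee, Pat, Zed} ∩ {Cara, Mae, Pat, Zed} = {Pat, Zed}
… ∩ ⟦foreign⟧ = {Pat, Zed} ∩ {Bob, Cara, Eve, Finn, Mae, Zed} = {Zed}
⟦new foreign bowl that faced Wes⟧ = {Zed}, so the cardinality is 1.

1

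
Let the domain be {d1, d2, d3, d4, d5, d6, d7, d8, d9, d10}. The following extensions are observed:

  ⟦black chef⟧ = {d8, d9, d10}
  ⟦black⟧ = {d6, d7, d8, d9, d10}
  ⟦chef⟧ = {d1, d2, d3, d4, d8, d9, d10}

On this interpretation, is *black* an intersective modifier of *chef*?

yes

⟦black⟧ ∩ ⟦chef⟧ = {d6, d7, d8, d9, d10} ∩ {d1, d2, d3, d4, d8, d9, d10} = {d8, d9, d10}
Observed ⟦black chef⟧ = {d8, d9, d10}.
These coincide, so the modifier is intersective here.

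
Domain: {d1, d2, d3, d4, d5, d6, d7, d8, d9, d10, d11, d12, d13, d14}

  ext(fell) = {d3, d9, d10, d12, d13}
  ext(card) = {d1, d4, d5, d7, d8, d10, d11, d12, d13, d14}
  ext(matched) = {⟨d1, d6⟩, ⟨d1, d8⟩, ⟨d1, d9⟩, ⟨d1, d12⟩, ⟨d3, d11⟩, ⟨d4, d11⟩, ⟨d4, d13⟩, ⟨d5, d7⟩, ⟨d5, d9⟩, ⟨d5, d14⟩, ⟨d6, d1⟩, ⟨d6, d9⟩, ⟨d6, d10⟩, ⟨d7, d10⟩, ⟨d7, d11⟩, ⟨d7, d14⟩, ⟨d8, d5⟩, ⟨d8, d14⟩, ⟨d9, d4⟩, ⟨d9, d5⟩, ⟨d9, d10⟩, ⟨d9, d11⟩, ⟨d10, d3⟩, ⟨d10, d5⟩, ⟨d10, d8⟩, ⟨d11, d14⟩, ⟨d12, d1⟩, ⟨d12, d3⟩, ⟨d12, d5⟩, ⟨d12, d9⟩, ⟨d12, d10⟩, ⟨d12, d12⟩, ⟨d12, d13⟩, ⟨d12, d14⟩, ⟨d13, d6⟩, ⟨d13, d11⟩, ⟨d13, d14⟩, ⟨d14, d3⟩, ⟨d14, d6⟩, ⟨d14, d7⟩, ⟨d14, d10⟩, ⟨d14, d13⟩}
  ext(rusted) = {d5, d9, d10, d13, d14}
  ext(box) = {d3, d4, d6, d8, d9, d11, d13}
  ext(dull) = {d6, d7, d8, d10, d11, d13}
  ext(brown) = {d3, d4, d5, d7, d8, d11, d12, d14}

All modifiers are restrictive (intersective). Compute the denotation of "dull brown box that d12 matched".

⟦that d12 matched⟧ = {x : ⟨d12, x⟩ ∈ ⟦matched⟧} = {d1, d3, d5, d9, d10, d12, d13, d14}
⟦box⟧ = {d3, d4, d6, d8, d9, d11, d13}
… ∩ ⟦that d12 matched⟧ = {d3, d4, d6, d8, d9, d11, d13} ∩ {d1, d3, d5, d9, d10, d12, d13, d14} = {d3, d9, d13}
… ∩ ⟦dull⟧ = {d3, d9, d13} ∩ {d6, d7, d8, d10, d11, d13} = {d13}
… ∩ ⟦brown⟧ = {d13} ∩ {d3, d4, d5, d7, d8, d11, d12, d14} = ∅
So ⟦dull brown box that d12 matched⟧ = {}.

{}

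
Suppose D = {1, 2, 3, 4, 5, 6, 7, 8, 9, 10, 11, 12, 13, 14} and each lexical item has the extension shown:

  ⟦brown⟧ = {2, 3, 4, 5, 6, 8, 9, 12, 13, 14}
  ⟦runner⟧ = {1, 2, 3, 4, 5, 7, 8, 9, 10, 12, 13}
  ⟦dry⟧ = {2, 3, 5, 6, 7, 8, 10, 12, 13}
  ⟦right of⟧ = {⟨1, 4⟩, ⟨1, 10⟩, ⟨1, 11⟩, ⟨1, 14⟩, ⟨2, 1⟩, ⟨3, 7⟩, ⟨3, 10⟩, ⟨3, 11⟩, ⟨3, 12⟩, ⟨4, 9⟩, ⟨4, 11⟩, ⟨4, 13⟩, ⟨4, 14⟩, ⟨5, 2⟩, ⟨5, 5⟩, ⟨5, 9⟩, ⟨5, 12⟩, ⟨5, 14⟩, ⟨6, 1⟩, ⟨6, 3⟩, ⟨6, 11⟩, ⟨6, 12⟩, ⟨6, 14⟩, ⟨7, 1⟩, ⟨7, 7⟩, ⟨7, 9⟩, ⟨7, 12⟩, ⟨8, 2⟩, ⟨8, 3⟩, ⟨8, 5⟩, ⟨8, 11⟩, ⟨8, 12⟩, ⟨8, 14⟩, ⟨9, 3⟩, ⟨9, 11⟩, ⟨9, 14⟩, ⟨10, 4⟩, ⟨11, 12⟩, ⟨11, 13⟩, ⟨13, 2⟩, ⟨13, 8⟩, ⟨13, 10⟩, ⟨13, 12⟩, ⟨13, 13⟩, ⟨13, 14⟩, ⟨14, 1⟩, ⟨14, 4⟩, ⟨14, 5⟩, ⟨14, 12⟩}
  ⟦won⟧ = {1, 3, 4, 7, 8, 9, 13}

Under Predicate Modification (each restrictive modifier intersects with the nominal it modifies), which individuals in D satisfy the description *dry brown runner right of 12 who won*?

⟦right of 12⟧ = {x : ⟨x, 12⟩ ∈ ⟦right of⟧} = {3, 5, 6, 7, 8, 11, 13, 14}
⟦who won⟧ = ⟦won⟧ = {1, 3, 4, 7, 8, 9, 13}
⟦runner⟧ = {1, 2, 3, 4, 5, 7, 8, 9, 10, 12, 13}
… ∩ ⟦right of 12⟧ = {1, 2, 3, 4, 5, 7, 8, 9, 10, 12, 13} ∩ {3, 5, 6, 7, 8, 11, 13, 14} = {3, 5, 7, 8, 13}
… ∩ ⟦who won⟧ = {3, 5, 7, 8, 13} ∩ {1, 3, 4, 7, 8, 9, 13} = {3, 7, 8, 13}
… ∩ ⟦dry⟧ = {3, 7, 8, 13} ∩ {2, 3, 5, 6, 7, 8, 10, 12, 13} = {3, 7, 8, 13}
… ∩ ⟦brown⟧ = {3, 7, 8, 13} ∩ {2, 3, 4, 5, 6, 8, 9, 12, 13, 14} = {3, 8, 13}
So ⟦dry brown runner right of 12 who won⟧ = {3, 8, 13}.

{3, 8, 13}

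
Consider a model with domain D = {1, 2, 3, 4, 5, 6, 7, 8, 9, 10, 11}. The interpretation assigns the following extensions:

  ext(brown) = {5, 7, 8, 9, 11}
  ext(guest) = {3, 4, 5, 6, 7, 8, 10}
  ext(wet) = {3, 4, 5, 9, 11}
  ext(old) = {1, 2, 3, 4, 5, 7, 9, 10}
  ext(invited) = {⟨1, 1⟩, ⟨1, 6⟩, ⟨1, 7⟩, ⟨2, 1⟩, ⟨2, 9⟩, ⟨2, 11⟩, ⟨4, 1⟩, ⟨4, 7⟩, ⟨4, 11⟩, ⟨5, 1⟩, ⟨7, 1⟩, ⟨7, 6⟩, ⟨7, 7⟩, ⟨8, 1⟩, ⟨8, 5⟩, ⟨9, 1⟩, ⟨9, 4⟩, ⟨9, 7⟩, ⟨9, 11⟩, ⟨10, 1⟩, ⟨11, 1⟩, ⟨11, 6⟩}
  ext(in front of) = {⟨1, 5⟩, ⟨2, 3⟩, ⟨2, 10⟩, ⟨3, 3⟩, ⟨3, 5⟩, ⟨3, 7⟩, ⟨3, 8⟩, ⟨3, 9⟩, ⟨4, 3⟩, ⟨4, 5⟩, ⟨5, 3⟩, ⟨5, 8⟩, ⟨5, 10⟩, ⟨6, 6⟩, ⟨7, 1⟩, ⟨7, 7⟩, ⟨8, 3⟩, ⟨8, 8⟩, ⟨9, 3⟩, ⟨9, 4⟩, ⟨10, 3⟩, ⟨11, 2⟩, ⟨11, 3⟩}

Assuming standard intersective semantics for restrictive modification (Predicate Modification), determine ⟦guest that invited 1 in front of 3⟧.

{4, 5, 8, 10}

⟦that invited 1⟧ = {x : ⟨x, 1⟩ ∈ ⟦invited⟧} = {1, 2, 4, 5, 7, 8, 9, 10, 11}
⟦in front of 3⟧ = {x : ⟨x, 3⟩ ∈ ⟦in front of⟧} = {2, 3, 4, 5, 8, 9, 10, 11}
⟦guest⟧ = {3, 4, 5, 6, 7, 8, 10}
… ∩ ⟦that invited 1⟧ = {3, 4, 5, 6, 7, 8, 10} ∩ {1, 2, 4, 5, 7, 8, 9, 10, 11} = {4, 5, 7, 8, 10}
… ∩ ⟦in front of 3⟧ = {4, 5, 7, 8, 10} ∩ {2, 3, 4, 5, 8, 9, 10, 11} = {4, 5, 8, 10}
So ⟦guest that invited 1 in front of 3⟧ = {4, 5, 8, 10}.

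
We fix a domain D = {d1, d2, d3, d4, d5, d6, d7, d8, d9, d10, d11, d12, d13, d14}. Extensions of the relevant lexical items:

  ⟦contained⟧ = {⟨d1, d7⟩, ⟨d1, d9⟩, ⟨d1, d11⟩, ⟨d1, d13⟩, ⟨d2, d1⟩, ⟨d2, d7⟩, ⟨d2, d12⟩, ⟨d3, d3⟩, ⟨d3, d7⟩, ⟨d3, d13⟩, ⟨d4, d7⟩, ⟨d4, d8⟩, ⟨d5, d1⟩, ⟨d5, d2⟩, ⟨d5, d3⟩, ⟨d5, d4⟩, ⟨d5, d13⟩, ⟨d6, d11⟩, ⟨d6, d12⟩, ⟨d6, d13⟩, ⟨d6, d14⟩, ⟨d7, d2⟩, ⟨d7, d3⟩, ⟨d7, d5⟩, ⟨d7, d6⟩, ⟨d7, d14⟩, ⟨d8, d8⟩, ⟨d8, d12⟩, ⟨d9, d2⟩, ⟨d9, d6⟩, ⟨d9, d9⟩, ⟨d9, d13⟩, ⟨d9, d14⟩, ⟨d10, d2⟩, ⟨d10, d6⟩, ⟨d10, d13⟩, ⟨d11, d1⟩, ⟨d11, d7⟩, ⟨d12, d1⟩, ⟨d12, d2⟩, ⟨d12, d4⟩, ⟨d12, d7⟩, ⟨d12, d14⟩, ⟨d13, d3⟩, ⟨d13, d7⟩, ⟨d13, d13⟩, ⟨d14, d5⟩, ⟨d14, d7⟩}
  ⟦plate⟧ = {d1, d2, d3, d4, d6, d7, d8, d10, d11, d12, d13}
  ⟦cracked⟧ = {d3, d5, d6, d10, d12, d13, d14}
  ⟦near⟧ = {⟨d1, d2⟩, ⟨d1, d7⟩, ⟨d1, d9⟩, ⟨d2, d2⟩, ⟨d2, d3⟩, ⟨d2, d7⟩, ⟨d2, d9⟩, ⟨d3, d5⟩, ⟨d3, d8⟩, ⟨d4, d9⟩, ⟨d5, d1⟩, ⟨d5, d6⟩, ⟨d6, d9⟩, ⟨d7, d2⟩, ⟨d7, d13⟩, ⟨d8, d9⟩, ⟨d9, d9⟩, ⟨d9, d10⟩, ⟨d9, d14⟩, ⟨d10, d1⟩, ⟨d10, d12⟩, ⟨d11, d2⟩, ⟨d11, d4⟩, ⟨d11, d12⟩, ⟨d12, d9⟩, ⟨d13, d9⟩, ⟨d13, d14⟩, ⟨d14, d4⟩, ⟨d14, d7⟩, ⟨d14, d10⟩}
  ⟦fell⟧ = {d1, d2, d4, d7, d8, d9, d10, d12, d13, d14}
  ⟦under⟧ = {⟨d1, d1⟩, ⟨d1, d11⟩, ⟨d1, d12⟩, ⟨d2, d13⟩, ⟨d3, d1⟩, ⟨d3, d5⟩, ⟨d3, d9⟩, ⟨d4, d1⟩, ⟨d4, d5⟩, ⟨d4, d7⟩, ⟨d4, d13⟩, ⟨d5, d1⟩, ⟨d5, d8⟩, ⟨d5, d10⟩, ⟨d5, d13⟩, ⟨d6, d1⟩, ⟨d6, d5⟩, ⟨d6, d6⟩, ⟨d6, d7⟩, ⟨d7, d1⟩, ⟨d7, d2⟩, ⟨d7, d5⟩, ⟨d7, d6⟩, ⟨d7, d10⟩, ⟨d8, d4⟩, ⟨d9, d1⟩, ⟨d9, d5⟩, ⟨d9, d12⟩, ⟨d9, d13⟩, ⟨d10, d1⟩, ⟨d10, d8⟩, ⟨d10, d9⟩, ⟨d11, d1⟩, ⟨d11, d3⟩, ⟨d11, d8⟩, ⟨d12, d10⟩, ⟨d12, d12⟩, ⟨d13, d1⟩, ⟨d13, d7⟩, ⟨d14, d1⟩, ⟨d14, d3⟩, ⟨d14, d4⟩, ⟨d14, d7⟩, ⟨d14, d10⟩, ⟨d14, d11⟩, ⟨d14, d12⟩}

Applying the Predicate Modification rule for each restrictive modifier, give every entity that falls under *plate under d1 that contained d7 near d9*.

{d1, d4, d13}

⟦under d1⟧ = {x : ⟨x, d1⟩ ∈ ⟦under⟧} = {d1, d3, d4, d5, d6, d7, d9, d10, d11, d13, d14}
⟦that contained d7⟧ = {x : ⟨x, d7⟩ ∈ ⟦contained⟧} = {d1, d2, d3, d4, d11, d12, d13, d14}
⟦near d9⟧ = {x : ⟨x, d9⟩ ∈ ⟦near⟧} = {d1, d2, d4, d6, d8, d9, d12, d13}
⟦plate⟧ = {d1, d2, d3, d4, d6, d7, d8, d10, d11, d12, d13}
… ∩ ⟦under d1⟧ = {d1, d2, d3, d4, d6, d7, d8, d10, d11, d12, d13} ∩ {d1, d3, d4, d5, d6, d7, d9, d10, d11, d13, d14} = {d1, d3, d4, d6, d7, d10, d11, d13}
… ∩ ⟦that contained d7⟧ = {d1, d3, d4, d6, d7, d10, d11, d13} ∩ {d1, d2, d3, d4, d11, d12, d13, d14} = {d1, d3, d4, d11, d13}
… ∩ ⟦near d9⟧ = {d1, d3, d4, d11, d13} ∩ {d1, d2, d4, d6, d8, d9, d12, d13} = {d1, d4, d13}
So ⟦plate under d1 that contained d7 near d9⟧ = {d1, d4, d13}.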